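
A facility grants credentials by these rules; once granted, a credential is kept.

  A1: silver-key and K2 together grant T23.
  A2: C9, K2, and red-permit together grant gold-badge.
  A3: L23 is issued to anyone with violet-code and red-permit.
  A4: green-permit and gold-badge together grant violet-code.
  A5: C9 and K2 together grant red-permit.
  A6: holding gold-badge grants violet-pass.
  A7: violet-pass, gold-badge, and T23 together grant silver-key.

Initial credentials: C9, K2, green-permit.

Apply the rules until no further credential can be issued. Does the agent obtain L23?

Yes

Holding C9 and K2 grants red-permit (A5).
Holding C9, K2, and red-permit grants gold-badge (A2).
Holding green-permit and gold-badge grants violet-code (A4).
Holding violet-code and red-permit grants L23 (A3).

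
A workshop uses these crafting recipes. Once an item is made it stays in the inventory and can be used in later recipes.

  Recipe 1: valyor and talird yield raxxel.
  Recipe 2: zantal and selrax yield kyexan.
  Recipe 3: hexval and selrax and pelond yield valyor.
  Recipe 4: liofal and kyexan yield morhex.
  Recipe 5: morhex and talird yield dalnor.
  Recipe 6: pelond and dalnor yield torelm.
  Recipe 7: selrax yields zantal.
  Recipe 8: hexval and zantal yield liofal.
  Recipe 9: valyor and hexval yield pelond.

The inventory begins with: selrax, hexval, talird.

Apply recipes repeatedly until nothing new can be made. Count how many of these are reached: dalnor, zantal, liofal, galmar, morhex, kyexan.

5

selrax → zantal (Recipe 7).
zantal and selrax → kyexan (Recipe 2).
hexval and zantal → liofal (Recipe 8).
Using Recipe 4, liofal and kyexan make morhex.
Using Recipe 5, morhex and talird make dalnor.
dalnor: reached.
zantal: reached.
liofal: reached.
No rule produces galmar, and it is not given.
morhex: reached.
kyexan: reached.
Reached: dalnor, zantal, liofal, morhex, and kyexan — 5 of the 6.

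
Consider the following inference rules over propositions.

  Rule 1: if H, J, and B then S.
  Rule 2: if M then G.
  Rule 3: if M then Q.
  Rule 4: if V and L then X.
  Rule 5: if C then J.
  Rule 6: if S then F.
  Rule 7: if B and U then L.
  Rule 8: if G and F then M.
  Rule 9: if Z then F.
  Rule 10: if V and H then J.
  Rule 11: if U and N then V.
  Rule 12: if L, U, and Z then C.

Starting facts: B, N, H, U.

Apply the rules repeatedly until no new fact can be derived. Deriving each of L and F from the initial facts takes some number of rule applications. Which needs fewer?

L: From B and U, Rule 7 gives L. [1 rule application]
F: From U and N, Rule 11 gives V. V and H hold, so J follows (Rule 10). H, J, and B hold, so S follows (Rule 1). From S, Rule 6 gives F. [4 rule applications]
L needs fewer.

L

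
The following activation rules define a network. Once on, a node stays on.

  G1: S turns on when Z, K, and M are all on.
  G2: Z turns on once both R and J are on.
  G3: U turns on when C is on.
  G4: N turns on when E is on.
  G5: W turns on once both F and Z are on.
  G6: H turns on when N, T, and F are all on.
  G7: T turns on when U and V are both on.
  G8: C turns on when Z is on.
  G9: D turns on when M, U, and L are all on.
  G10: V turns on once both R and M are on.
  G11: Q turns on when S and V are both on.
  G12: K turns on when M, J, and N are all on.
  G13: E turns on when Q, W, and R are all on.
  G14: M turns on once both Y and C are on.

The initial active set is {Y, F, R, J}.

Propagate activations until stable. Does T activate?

G2: R and J on → Z on.
Z is on, so C turns on (G8).
G14: Y and C on → M on.
C is on, so U turns on (G3).
R and M are on, so V turns on (G10).
U and V are on, so T turns on (G7).

Yes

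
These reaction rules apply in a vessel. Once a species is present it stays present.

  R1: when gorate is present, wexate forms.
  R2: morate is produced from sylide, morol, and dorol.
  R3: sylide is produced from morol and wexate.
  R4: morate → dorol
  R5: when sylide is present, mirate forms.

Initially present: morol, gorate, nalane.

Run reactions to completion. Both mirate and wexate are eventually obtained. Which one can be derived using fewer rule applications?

wexate: gorate present → wexate forms (R1). [1 rule application]
mirate: gorate present → wexate forms (R1). morol and wexate present → sylide forms (R3). sylide present → mirate forms (R5). [3 rule applications]
wexate needs fewer.

wexate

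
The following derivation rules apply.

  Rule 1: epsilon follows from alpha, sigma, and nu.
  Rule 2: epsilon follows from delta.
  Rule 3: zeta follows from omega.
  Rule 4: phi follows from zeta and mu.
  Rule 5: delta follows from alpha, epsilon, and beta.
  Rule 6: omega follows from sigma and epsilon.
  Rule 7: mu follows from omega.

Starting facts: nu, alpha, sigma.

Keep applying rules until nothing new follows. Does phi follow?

Yes

alpha, sigma, and nu hold, so epsilon follows (Rule 1).
sigma and epsilon hold, so omega follows (Rule 6).
omega holds, so mu follows (Rule 7).
omega holds, so zeta follows (Rule 3).
From zeta and mu, Rule 4 gives phi.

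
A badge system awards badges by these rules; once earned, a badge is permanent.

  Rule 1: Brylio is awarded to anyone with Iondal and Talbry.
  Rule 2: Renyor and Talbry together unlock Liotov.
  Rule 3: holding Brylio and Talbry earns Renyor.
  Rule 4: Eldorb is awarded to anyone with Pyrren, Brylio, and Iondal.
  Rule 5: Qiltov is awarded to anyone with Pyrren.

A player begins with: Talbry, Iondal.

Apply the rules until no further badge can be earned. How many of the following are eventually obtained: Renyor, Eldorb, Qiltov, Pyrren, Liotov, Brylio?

With Iondal and Talbry, Brylio is earned (Rule 1).
With Brylio and Talbry, Renyor is earned (Rule 3).
With Renyor and Talbry, Liotov is earned (Rule 2).
Renyor: reached.
Eldorb would need Pyrren, Brylio, and Iondal (Rule 4), but Pyrren is never earned.
Qiltov would need Pyrren (Rule 5), but Pyrren is never earned.
No rule produces Pyrren, and it is not given.
Liotov: reached.
Brylio: reached.
Reached: Renyor, Liotov, and Brylio — 3 of the 6.

3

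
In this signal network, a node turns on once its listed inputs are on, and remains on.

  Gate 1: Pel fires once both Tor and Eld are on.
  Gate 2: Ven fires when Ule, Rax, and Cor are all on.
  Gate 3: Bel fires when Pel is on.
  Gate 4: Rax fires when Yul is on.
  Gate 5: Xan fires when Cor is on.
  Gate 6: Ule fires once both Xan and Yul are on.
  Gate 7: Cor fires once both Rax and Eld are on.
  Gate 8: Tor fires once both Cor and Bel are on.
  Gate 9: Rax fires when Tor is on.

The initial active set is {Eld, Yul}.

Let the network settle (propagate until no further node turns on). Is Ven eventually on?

Gate 4: Yul on → Rax on.
Rax and Eld are on, so Cor fires (Gate 7).
Cor is on, so Xan fires (Gate 5).
Xan and Yul are on, so Ule fires (Gate 6).
Gate 2: Ule, Rax, and Cor on → Ven on.

Yes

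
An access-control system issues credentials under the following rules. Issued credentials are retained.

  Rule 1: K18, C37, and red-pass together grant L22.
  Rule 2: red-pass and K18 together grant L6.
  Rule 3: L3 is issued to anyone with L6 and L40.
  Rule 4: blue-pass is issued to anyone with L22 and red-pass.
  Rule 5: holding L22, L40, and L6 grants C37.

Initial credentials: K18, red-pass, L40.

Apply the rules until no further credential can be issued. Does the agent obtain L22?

No

L22 would need K18, C37, and red-pass (Rule 1), but C37 is never granted.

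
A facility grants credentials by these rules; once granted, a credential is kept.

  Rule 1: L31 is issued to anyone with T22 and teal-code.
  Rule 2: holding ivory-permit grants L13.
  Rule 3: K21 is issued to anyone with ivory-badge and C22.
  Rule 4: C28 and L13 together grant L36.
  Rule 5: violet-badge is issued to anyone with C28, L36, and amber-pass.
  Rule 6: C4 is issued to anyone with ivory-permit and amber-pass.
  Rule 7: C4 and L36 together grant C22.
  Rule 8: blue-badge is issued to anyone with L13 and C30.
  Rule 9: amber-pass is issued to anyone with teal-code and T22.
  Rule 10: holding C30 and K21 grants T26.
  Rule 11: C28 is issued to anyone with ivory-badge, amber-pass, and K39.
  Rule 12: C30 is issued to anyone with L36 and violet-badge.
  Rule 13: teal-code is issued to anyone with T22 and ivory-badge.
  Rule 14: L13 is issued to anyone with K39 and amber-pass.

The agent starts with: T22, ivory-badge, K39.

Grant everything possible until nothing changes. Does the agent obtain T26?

No

T26 would need C30 and K21 (Rule 10), but K21 is never granted.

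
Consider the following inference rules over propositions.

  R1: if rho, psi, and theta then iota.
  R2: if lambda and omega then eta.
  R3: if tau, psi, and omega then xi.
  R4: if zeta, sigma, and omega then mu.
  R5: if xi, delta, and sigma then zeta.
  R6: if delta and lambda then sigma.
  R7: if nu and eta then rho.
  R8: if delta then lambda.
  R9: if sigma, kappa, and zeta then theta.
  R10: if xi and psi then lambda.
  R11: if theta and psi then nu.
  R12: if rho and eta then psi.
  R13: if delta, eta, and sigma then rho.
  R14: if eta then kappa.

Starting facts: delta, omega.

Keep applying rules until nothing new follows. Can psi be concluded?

Yes

delta holds, so lambda follows (R8).
lambda and omega hold, so eta follows (R2).
delta and lambda hold, so sigma follows (R6).
delta, eta, and sigma hold, so rho follows (R13).
rho and eta hold, so psi follows (R12).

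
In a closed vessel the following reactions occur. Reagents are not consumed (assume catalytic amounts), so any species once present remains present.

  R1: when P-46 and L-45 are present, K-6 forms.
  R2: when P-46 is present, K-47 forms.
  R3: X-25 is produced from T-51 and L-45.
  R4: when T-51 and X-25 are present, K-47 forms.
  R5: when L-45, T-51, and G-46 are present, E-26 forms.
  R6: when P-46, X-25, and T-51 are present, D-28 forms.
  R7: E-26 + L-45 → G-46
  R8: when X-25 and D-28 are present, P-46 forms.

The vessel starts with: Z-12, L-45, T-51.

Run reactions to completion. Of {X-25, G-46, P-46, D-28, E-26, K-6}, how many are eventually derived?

T-51 and L-45 present → X-25 forms (R3).
X-25: reached.
G-46 would need E-26 and L-45 (R7), but E-26 never forms.
P-46 would need X-25 and D-28 (R8), but D-28 never forms.
D-28 would need P-46, X-25, and T-51 (R6), but P-46 never forms.
E-26 would need L-45, T-51, and G-46 (R5), but G-46 never forms.
K-6 would need P-46 and L-45 (R1), but P-46 never forms.
Reached: X-25 — 1 of the 6.

1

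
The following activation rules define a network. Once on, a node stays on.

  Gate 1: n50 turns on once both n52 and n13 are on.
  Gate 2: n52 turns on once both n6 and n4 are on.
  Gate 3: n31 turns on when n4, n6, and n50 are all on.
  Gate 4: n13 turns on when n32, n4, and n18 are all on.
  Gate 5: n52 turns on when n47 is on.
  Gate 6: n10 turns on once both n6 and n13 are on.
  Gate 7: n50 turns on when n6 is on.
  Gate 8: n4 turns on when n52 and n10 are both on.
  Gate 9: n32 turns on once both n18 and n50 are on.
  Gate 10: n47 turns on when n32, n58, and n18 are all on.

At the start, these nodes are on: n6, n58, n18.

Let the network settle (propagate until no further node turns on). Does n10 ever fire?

n10 would need n6 and n13 (Gate 6), but n13 never turns on.

No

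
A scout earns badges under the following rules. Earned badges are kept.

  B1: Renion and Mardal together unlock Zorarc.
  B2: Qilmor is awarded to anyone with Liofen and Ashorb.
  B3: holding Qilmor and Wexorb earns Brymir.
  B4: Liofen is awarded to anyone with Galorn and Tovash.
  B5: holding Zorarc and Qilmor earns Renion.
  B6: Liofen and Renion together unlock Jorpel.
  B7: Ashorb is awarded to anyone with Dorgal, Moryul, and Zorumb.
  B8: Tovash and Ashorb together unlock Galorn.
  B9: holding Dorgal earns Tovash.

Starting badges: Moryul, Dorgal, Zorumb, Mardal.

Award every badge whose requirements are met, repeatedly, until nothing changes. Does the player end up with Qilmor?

With Dorgal, Moryul, and Zorumb, Ashorb is earned (B7).
With Dorgal, Tovash is earned (B9).
With Tovash and Ashorb, Galorn is earned (B8).
With Galorn and Tovash, Liofen is earned (B4).
With Liofen and Ashorb, Qilmor is earned (B2).

Yes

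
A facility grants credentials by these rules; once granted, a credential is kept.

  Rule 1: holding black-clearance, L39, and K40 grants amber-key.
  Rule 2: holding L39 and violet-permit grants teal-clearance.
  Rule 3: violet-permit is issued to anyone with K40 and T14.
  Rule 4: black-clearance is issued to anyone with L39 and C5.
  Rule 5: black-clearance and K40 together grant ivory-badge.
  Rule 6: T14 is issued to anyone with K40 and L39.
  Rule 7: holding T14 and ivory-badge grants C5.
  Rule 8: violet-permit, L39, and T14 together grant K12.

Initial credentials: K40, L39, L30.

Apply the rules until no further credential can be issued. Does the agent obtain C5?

C5 would need T14 and ivory-badge (Rule 7), but ivory-badge is never granted.

No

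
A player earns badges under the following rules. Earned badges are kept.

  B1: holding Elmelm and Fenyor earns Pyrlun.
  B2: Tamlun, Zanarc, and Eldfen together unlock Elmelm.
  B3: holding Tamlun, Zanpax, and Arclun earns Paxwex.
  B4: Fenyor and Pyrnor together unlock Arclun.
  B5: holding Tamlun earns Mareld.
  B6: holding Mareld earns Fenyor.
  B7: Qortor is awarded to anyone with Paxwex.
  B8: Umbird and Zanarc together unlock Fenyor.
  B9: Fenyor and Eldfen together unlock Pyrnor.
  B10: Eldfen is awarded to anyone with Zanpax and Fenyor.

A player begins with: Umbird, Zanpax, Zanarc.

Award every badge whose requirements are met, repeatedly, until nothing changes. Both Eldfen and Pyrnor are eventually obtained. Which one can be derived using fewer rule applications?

Eldfen

Eldfen: With Umbird and Zanarc, Fenyor is earned (B8). With Zanpax and Fenyor, Eldfen is earned (B10). [2 rule applications]
Pyrnor: With Umbird and Zanarc, Fenyor is earned (B8). With Zanpax and Fenyor, Eldfen is earned (B10). With Fenyor and Eldfen, Pyrnor is earned (B9). [3 rule applications]
Eldfen needs fewer.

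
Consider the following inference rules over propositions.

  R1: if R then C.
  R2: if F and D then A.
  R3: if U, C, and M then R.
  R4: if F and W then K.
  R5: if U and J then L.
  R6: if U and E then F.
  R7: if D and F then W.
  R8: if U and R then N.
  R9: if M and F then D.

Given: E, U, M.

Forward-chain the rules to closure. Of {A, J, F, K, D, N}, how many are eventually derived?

4

U and E hold, so F follows (R6).
From M and F, R9 gives D.
From F and D, R2 gives A.
D and F hold, so W follows (R7).
From F and W, R4 gives K.
A: reached.
No rule produces J, and it is not given.
F: reached.
K: reached.
D: reached.
N would need U and R (R8), but R is never established.
Reached: A, F, K, and D — 4 of the 6.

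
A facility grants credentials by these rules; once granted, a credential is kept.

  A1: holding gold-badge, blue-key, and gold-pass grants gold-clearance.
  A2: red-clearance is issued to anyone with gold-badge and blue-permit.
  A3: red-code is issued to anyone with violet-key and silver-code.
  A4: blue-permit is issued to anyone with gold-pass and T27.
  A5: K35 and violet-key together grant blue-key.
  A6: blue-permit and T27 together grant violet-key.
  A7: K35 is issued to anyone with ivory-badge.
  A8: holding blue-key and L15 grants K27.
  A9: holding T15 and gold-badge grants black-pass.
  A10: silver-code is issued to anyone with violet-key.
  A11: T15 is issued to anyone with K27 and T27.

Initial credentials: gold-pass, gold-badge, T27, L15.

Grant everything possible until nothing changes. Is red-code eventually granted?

Holding gold-pass and T27 grants blue-permit (A4).
Holding blue-permit and T27 grants violet-key (A6).
Holding violet-key grants silver-code (A10).
Holding violet-key and silver-code grants red-code (A3).

Yes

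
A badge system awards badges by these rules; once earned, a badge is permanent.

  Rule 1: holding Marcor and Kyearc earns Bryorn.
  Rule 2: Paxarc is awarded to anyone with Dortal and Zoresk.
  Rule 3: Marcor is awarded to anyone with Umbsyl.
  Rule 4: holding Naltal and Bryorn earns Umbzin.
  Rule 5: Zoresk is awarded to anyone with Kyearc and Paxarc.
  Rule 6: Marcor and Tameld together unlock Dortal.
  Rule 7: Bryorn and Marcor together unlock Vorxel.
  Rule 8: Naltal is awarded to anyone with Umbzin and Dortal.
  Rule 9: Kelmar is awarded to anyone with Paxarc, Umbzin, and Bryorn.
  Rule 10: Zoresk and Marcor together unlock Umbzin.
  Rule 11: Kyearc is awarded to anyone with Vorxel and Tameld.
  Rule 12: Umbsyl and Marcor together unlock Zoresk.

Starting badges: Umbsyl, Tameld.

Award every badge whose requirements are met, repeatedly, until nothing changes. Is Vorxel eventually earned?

No

Vorxel would need Bryorn and Marcor (Rule 7), but Bryorn is never earned.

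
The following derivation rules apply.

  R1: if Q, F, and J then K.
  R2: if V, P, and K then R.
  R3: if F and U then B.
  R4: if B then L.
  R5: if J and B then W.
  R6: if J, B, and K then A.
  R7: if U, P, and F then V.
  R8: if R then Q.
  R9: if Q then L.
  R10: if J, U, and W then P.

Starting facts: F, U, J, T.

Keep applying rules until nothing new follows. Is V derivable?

Yes

F and U hold, so B follows (R3).
J and B hold, so W follows (R5).
J, U, and W hold, so P follows (R10).
U, P, and F hold, so V follows (R7).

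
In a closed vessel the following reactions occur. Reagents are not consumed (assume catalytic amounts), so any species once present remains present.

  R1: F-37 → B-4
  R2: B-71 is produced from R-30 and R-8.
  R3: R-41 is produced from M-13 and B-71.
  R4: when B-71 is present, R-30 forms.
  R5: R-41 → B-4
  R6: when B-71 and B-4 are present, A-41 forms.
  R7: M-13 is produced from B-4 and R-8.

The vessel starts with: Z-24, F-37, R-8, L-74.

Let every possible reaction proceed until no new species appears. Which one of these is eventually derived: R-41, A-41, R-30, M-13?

F-37 present → B-4 forms (R1).
B-4 and R-8 present → M-13 forms (R7).
R-41 would need M-13 and B-71 (R3), but B-71 never forms. R-30 would need B-71 (R4), but B-71 never forms. A-41 would need B-71 and B-4 (R6), but B-71 never forms.

M-13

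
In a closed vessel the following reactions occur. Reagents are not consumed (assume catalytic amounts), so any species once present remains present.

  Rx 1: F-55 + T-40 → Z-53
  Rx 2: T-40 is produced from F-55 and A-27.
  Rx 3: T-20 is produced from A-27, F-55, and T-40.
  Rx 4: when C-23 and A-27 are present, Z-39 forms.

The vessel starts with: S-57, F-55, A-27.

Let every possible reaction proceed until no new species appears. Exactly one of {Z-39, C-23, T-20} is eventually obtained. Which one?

F-55 and A-27 present → T-40 forms (Rx 2).
A-27, F-55, and T-40 present → T-20 forms (Rx 3).
No rule produces C-23, and it is not given. Z-39 would need C-23 and A-27 (Rx 4), but C-23 never forms.

T-20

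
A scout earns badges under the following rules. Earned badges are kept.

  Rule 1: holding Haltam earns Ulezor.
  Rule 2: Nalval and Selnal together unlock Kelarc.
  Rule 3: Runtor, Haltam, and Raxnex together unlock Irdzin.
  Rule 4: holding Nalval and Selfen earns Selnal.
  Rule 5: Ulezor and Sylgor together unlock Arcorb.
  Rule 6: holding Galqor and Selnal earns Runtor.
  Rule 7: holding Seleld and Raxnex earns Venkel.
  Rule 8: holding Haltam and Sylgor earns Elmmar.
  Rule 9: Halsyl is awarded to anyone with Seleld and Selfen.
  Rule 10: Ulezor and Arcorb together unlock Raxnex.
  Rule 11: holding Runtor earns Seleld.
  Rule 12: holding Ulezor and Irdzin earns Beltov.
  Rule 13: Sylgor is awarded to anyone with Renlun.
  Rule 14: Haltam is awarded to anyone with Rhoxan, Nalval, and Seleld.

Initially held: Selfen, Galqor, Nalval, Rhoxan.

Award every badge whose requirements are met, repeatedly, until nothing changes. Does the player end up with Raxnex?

Raxnex would need Ulezor and Arcorb (Rule 10), but Arcorb is never earned.

No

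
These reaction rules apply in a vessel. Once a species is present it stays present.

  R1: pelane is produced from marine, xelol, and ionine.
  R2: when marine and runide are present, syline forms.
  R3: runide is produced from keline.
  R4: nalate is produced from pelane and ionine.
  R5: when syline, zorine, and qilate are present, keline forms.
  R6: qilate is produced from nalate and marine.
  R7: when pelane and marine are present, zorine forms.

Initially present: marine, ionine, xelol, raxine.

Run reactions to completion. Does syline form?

syline would need marine and runide (R2), but runide never forms.

No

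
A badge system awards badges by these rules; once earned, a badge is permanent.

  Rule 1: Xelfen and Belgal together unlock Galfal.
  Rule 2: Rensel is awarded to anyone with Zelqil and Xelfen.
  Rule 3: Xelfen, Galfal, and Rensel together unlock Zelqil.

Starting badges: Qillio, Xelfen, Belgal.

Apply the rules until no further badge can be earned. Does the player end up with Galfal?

Yes

With Xelfen and Belgal, Galfal is earned (Rule 1).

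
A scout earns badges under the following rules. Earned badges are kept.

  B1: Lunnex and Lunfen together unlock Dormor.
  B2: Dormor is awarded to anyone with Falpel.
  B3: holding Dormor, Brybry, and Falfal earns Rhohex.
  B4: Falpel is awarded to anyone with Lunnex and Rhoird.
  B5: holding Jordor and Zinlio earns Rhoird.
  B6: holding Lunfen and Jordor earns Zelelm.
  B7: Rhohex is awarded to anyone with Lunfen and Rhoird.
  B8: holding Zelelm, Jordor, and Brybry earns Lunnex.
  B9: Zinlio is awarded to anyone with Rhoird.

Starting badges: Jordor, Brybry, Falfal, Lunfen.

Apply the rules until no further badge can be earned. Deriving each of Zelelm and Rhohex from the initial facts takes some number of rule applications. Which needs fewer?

Zelelm

Zelelm: With Lunfen and Jordor, Zelelm is earned (B6). [1 rule application]
Rhohex: With Lunfen and Jordor, Zelelm is earned (B6). With Zelelm, Jordor, and Brybry, Lunnex is earned (B8). With Lunnex and Lunfen, Dormor is earned (B1). With Dormor, Brybry, and Falfal, Rhohex is earned (B3). [4 rule applications]
Zelelm needs fewer.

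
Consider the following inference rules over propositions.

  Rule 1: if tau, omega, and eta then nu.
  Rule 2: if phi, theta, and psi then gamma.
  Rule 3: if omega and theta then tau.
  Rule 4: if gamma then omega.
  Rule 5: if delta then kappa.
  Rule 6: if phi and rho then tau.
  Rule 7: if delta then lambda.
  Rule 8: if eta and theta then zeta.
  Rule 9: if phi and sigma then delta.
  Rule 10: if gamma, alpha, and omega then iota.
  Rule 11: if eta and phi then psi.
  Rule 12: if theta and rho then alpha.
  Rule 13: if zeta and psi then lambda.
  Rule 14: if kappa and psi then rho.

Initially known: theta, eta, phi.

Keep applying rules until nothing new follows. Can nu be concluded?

Yes

From eta and phi, Rule 11 gives psi.
From phi, theta, and psi, Rule 2 gives gamma.
From gamma, Rule 4 gives omega.
From omega and theta, Rule 3 gives tau.
tau, omega, and eta hold, so nu follows (Rule 1).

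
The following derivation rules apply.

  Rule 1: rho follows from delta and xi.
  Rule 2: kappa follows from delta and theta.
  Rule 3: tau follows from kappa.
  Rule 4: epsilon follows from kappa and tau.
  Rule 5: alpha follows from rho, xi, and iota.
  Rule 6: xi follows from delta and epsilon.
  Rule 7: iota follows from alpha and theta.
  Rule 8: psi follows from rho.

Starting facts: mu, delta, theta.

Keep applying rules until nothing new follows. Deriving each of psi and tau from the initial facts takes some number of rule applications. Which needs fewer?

tau: delta and theta hold, so kappa follows (Rule 2). kappa holds, so tau follows (Rule 3). [2 rule applications]
psi: From delta and theta, Rule 2 gives kappa. From kappa, Rule 3 gives tau. From kappa and tau, Rule 4 gives epsilon. From delta and epsilon, Rule 6 gives xi. delta and xi hold, so rho follows (Rule 1). From rho, Rule 8 gives psi. [6 rule applications]
tau needs fewer.

tau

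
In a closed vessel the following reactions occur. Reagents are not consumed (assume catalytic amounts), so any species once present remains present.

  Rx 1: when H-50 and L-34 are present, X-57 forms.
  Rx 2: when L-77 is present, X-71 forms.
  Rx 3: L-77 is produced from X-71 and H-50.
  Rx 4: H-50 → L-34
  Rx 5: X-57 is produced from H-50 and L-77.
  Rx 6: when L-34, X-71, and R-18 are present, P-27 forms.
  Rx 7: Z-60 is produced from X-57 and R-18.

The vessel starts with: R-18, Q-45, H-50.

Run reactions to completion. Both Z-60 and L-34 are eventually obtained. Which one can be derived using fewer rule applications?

L-34

L-34: H-50 present → L-34 forms (Rx 4). [1 rule application]
Z-60: H-50 present → L-34 forms (Rx 4). H-50 and L-34 present → X-57 forms (Rx 1). X-57 and R-18 present → Z-60 forms (Rx 7). [3 rule applications]
L-34 needs fewer.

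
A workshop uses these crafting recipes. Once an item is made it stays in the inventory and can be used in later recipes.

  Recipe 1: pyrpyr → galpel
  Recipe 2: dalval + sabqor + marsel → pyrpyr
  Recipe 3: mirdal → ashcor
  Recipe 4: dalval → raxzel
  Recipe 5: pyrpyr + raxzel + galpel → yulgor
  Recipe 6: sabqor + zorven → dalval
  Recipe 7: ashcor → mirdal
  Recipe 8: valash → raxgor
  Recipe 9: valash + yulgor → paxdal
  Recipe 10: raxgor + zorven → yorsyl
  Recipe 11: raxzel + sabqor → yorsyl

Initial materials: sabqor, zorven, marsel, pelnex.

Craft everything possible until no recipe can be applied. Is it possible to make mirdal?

No

mirdal would need ashcor (Recipe 7), but ashcor is never obtained.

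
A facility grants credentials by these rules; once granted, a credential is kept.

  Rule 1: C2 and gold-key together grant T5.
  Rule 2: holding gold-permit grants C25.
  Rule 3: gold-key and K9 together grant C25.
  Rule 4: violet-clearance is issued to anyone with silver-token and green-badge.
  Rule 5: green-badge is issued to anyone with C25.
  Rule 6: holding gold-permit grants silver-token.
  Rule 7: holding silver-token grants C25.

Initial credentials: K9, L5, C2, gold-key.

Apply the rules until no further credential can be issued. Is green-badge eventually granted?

Yes

Holding gold-key and K9 grants C25 (Rule 3).
Holding C25 grants green-badge (Rule 5).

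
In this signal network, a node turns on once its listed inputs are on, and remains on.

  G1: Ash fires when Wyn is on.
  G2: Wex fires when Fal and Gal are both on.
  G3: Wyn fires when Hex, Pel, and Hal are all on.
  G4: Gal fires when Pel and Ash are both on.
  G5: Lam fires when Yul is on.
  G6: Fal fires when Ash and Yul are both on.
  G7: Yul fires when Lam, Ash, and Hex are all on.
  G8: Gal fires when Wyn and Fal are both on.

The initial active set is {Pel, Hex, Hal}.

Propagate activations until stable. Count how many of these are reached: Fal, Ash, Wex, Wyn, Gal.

3

Hex, Pel, and Hal are on, so Wyn fires (G3).
G1: Wyn on → Ash on.
G4: Pel and Ash on → Gal on.
Fal would need Ash and Yul (G6), but Yul never turns on.
Ash: reached.
Wex would need Fal and Gal (G2), but Fal never turns on.
Wyn: reached.
Gal: reached.
Reached: Ash, Wyn, and Gal — 3 of the 5.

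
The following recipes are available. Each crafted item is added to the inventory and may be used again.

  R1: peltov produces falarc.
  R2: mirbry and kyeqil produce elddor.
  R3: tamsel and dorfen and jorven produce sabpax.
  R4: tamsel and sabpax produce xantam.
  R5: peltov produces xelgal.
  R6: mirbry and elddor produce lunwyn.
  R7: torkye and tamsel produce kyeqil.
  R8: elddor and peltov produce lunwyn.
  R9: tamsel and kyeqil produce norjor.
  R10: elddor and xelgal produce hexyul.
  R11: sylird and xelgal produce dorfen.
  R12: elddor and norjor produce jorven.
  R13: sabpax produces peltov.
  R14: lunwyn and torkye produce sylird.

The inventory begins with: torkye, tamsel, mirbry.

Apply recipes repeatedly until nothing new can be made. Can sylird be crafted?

Yes

Using R7, torkye and tamsel make kyeqil.
mirbry and kyeqil → elddor (R2).
Using R6, mirbry and elddor make lunwyn.
lunwyn and torkye → sylird (R14).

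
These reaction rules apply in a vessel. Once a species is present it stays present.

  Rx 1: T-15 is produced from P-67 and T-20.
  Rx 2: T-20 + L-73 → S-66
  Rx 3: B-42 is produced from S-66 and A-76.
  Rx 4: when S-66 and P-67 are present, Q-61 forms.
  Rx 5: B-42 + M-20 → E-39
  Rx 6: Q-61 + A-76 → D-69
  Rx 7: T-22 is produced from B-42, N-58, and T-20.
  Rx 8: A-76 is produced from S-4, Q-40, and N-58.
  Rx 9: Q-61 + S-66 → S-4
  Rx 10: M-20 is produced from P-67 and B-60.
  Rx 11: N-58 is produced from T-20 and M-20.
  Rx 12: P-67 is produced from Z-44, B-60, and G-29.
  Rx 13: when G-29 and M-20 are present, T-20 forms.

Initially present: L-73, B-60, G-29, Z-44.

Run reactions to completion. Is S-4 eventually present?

Yes

Z-44, B-60, and G-29 present → P-67 forms (Rx 12).
P-67 and B-60 present → M-20 forms (Rx 10).
G-29 and M-20 present → T-20 forms (Rx 13).
T-20 and L-73 present → S-66 forms (Rx 2).
S-66 and P-67 present → Q-61 forms (Rx 4).
Q-61 and S-66 present → S-4 forms (Rx 9).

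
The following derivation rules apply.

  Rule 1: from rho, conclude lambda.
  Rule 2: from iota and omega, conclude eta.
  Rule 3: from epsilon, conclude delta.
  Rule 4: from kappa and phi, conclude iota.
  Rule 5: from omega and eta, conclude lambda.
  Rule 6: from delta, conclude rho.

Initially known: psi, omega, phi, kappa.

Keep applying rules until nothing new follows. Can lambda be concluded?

Yes

kappa and phi hold, so iota follows (Rule 4).
iota and omega hold, so eta follows (Rule 2).
omega and eta hold, so lambda follows (Rule 5).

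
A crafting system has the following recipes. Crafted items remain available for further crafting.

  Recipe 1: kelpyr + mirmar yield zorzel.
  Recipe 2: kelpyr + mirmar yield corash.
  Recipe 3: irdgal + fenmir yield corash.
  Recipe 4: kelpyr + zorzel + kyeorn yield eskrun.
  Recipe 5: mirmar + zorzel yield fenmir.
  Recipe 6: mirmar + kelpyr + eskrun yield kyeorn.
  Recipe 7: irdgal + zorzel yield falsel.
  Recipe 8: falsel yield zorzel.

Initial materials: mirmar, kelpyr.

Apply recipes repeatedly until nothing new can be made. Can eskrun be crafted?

eskrun would need kelpyr, zorzel, and kyeorn (Recipe 4), but kyeorn is never obtained.

No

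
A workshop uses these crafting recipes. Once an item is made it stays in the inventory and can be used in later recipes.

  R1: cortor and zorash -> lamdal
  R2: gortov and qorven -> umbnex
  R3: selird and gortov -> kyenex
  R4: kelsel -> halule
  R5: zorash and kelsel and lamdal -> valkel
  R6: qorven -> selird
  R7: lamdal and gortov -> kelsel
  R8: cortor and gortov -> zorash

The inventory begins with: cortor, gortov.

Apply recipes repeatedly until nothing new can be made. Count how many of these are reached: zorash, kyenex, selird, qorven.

1

Using R8, cortor and gortov make zorash.
zorash: reached.
kyenex would need selird and gortov (R3), but selird is never obtained.
selird would need qorven (R6), but qorven is never obtained.
No rule produces qorven, and it is not given.
Reached: zorash — 1 of the 4.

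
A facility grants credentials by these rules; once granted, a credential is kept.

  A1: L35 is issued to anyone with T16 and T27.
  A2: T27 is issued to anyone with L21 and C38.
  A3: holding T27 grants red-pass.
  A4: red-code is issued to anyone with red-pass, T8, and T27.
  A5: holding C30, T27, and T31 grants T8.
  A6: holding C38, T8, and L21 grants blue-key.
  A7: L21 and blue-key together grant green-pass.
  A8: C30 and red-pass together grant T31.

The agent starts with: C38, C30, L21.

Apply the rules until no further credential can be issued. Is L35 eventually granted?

L35 would need T16 and T27 (A1), but T16 is never granted.

No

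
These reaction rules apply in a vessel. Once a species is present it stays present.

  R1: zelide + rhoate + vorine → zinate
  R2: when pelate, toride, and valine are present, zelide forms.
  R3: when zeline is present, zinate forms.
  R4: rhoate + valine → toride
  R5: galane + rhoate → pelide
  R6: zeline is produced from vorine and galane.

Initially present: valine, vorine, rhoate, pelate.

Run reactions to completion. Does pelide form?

pelide would need galane and rhoate (R5), but galane never forms.

No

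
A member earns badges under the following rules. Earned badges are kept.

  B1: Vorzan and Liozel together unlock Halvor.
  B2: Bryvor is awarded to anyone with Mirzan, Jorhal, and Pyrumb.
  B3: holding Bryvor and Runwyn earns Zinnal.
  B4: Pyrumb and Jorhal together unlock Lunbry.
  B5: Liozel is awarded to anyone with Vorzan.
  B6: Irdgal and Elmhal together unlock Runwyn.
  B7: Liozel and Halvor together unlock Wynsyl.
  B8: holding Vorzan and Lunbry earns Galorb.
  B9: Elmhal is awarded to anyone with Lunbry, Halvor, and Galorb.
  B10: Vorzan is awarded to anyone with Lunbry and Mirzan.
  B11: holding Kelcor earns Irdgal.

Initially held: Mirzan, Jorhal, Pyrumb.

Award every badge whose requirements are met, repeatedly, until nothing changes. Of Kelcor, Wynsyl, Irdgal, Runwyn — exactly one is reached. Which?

With Pyrumb and Jorhal, Lunbry is earned (B4).
With Lunbry and Mirzan, Vorzan is earned (B10).
With Vorzan, Liozel is earned (B5).
With Vorzan and Liozel, Halvor is earned (B1).
With Liozel and Halvor, Wynsyl is earned (B7).
No rule produces Kelcor, and it is not given. Runwyn would need Irdgal and Elmhal (B6), but Irdgal is never earned. Irdgal would need Kelcor (B11), but Kelcor is never earned.

Wynsyl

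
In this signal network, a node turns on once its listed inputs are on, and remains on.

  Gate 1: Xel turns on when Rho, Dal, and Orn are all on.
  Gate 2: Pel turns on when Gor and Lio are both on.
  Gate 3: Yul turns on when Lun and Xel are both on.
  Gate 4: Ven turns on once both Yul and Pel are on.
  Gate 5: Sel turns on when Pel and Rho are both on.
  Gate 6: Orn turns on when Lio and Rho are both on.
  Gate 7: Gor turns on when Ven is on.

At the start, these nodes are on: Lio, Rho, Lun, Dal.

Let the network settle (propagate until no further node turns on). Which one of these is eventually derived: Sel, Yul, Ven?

Lio and Rho are on, so Orn turns on (Gate 6).
Rho, Dal, and Orn are on, so Xel turns on (Gate 1).
Gate 3: Lun and Xel on → Yul on.
Sel would need Pel and Rho (Gate 5), but Pel never turns on. Ven would need Yul and Pel (Gate 4), but Pel never turns on.

Yul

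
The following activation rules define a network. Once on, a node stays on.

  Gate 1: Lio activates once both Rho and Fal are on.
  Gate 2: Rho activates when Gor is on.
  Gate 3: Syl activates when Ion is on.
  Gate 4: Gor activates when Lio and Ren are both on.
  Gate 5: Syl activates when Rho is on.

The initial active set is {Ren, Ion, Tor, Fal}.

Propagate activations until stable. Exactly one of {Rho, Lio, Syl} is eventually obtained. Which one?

Ion is on, so Syl activates (Gate 3).
Rho would need Gor (Gate 2), but Gor never turns on. Lio would need Rho and Fal (Gate 1), but Rho never turns on.

Syl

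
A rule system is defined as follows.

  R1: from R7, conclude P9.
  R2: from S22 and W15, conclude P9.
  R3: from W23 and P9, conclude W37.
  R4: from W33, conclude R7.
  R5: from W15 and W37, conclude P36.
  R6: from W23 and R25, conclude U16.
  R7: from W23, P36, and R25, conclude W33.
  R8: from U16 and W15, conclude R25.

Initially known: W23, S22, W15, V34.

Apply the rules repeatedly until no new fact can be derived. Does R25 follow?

No

R25 would need U16 and W15 (R8), but U16 is never established.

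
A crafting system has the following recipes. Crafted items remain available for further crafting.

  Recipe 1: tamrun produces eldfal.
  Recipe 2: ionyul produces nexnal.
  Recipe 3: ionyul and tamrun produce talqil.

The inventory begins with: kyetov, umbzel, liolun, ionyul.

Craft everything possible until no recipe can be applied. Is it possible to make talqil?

No

talqil would need ionyul and tamrun (Recipe 3), but tamrun is never obtained.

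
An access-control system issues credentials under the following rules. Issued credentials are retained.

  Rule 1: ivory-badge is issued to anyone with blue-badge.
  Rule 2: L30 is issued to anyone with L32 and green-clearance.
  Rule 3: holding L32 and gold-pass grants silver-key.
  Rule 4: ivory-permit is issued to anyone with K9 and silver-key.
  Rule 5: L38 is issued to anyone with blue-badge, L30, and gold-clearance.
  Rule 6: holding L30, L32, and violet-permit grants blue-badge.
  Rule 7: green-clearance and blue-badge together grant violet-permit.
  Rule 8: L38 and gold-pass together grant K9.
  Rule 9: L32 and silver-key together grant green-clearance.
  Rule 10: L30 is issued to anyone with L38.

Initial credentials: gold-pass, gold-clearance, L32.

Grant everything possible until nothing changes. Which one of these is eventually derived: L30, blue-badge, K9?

Holding L32 and gold-pass grants silver-key (Rule 3).
Holding L32 and silver-key grants green-clearance (Rule 9).
Holding L32 and green-clearance grants L30 (Rule 2).
blue-badge would need L30, L32, and violet-permit (Rule 6), but violet-permit is never granted. K9 would need L38 and gold-pass (Rule 8), but L38 is never granted.

L30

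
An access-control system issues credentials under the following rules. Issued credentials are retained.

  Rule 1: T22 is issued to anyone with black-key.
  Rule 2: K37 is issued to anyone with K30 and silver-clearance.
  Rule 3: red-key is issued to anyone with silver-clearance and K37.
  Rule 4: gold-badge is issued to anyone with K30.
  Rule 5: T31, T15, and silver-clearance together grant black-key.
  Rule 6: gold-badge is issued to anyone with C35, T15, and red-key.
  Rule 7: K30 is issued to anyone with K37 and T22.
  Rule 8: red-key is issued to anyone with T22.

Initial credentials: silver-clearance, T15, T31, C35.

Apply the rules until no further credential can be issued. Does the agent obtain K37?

K37 would need K30 and silver-clearance (Rule 2), but K30 is never granted.

No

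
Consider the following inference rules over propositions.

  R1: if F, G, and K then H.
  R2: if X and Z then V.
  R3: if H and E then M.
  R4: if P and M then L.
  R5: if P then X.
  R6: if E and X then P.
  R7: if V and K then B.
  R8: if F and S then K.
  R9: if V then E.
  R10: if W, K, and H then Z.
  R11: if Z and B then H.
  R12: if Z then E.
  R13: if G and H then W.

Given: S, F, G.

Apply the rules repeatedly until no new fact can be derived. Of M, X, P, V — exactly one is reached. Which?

F and S hold, so K follows (R8).
From F, G, and K, R1 gives H.
From G and H, R13 gives W.
W, K, and H hold, so Z follows (R10).
From Z, R12 gives E.
From H and E, R3 gives M.
X would need P (R5), but P is never established. P would need E and X (R6), but X is never established. V would need X and Z (R2), but X is never established.

M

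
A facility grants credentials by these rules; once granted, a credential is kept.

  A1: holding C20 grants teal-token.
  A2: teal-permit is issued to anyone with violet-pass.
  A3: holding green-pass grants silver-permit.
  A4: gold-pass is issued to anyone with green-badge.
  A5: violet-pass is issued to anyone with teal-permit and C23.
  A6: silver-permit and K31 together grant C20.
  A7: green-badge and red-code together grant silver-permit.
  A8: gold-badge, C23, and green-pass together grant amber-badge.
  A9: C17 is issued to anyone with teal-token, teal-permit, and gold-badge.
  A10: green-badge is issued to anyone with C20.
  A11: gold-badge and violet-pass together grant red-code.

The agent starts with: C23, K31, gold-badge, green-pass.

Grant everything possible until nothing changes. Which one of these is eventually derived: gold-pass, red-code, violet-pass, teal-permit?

gold-pass

Holding green-pass grants silver-permit (A3).
Holding silver-permit and K31 grants C20 (A6).
Holding C20 grants green-badge (A10).
Holding green-badge grants gold-pass (A4).
violet-pass would need teal-permit and C23 (A5), but teal-permit is never granted. red-code would need gold-badge and violet-pass (A11), but violet-pass is never granted. teal-permit would need violet-pass (A2), but violet-pass is never granted.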